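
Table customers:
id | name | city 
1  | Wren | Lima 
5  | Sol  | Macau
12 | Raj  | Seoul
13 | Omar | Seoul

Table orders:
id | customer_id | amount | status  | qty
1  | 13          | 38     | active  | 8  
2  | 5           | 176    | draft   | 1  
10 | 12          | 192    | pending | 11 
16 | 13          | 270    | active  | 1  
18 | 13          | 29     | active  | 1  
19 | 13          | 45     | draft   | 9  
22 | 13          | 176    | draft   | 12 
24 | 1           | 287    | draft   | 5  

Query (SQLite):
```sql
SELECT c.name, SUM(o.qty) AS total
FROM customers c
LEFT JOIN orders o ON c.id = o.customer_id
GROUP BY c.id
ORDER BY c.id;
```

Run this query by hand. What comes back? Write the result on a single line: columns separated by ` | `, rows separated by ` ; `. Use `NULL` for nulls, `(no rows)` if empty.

Wren | 5 ; Sol | 1 ; Raj | 11 ; Omar | 31

LEFT JOIN keeps every customers row; unmatched ones get NULL for orders columns.
Group by customers.id and compute SUM(o.qty). SUM over an all-NULL group is NULL.
  1: ids {24} → SUM(o.qty)=5
  5: ids {2} → SUM(o.qty)=1
  12: ids {10} → SUM(o.qty)=11
  13: ids {1, 16, 18, 19, 22} → SUM(o.qty)=31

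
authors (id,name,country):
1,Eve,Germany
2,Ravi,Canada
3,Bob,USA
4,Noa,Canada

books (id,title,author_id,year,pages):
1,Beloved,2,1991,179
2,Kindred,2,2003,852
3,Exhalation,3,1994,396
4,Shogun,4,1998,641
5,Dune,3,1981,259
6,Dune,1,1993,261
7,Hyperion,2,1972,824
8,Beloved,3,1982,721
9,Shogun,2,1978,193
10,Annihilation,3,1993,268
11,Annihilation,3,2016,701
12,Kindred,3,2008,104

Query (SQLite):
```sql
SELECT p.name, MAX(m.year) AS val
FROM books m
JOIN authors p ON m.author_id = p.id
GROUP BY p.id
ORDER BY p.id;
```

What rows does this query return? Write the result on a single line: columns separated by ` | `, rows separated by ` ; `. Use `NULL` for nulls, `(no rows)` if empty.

Eve | 1993 ; Ravi | 2003 ; Bob | 2016 ; Noa | 1998

Join each books row to its authors via author_id.
Group joined rows by authors.id; compute MAX(m.year) per group.
  1: ids {6} → MAX(m.year)=1993
  2: ids {1, 2, 7, 9} → MAX(m.year)=2003
  3: ids {3, 5, 8, 10, 11, 12} → MAX(m.year)=2016
  4: ids {4} → MAX(m.year)=1998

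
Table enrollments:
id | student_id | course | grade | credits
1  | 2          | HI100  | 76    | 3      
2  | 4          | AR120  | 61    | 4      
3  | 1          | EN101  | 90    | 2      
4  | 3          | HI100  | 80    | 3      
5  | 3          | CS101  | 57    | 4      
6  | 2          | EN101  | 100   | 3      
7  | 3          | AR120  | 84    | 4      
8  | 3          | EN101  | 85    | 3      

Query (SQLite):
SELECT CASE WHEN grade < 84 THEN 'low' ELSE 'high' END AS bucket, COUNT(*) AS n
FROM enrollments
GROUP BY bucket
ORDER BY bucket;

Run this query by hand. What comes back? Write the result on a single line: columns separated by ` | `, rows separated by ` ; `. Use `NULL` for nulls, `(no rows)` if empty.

Bucket rows by grade < 84 → 'low' else 'high'; count each bucket.

high | 4 ; low | 4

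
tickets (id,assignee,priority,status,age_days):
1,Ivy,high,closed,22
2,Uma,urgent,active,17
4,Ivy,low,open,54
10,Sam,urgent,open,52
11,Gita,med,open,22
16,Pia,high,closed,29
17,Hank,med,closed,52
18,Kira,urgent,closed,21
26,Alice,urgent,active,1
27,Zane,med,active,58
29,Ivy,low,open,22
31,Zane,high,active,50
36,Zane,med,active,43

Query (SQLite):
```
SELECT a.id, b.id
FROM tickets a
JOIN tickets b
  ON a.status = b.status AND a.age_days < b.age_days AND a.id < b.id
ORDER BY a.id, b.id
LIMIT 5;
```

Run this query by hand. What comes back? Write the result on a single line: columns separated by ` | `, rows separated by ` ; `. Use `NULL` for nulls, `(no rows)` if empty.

1 | 16 ; 1 | 17 ; 2 | 27 ; 2 | 31 ; 2 | 36

Pairs (a,b) with same status, a.age_days < b.age_days, a.id < b.id.
status groups: active:{2,26,27,31,36} closed:{1,16,17,18} open:{4,10,11,29}
Ordered by (a.id, b.id); first 5.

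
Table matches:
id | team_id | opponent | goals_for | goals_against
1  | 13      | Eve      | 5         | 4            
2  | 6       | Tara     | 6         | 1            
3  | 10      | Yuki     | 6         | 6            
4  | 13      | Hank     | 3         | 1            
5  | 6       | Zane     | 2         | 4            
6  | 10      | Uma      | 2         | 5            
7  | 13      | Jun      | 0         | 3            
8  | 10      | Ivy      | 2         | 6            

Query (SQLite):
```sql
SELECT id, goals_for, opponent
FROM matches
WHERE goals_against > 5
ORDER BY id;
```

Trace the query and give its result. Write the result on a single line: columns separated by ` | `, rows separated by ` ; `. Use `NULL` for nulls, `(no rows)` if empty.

goals_against > 5: ids {3, 8}

3 | 6 | Yuki ; 8 | 2 | Ivy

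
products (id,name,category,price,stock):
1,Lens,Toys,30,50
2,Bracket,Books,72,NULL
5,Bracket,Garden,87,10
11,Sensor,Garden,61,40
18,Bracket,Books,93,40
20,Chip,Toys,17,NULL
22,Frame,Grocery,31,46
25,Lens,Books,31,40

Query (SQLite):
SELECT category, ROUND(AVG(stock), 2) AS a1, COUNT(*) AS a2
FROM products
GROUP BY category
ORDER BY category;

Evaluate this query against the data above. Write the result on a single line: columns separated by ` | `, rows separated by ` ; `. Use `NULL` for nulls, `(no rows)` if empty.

Group products by category.
Per group compute: ROUND(AVG(stock), 2), COUNT(*).
  Books: ids {2, 18, 25} → ROUND(AVG(stock), 2)=40, COUNT(*)=3
  Garden: ids {5, 11} → ROUND(AVG(stock), 2)=25, COUNT(*)=2
  Grocery: ids {22} → ROUND(AVG(stock), 2)=46, COUNT(*)=1
  Toys: ids {1, 20} → ROUND(AVG(stock), 2)=50, COUNT(*)=2

Books | 40 | 3 ; Garden | 25 | 2 ; Grocery | 46 | 1 ; Toys | 50 | 2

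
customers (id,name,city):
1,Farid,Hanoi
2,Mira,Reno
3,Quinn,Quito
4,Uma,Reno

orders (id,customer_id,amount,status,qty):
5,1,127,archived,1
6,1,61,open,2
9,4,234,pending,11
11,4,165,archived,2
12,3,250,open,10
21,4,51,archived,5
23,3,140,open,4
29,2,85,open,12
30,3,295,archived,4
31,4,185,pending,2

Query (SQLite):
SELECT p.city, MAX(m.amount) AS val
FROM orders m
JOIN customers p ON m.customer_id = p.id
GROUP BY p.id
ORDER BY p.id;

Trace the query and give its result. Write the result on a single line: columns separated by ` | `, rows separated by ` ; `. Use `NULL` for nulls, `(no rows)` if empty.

Hanoi | 127 ; Reno | 85 ; Quito | 295 ; Reno | 234

Join each orders row to its customers via customer_id.
Group joined rows by customers.id; compute MAX(m.amount) per group.
  1: ids {5, 6} → MAX(m.amount)=127
  2: ids {29} → MAX(m.amount)=85
  3: ids {12, 23, 30} → MAX(m.amount)=295
  4: ids {9, 11, 21, 31} → MAX(m.amount)=234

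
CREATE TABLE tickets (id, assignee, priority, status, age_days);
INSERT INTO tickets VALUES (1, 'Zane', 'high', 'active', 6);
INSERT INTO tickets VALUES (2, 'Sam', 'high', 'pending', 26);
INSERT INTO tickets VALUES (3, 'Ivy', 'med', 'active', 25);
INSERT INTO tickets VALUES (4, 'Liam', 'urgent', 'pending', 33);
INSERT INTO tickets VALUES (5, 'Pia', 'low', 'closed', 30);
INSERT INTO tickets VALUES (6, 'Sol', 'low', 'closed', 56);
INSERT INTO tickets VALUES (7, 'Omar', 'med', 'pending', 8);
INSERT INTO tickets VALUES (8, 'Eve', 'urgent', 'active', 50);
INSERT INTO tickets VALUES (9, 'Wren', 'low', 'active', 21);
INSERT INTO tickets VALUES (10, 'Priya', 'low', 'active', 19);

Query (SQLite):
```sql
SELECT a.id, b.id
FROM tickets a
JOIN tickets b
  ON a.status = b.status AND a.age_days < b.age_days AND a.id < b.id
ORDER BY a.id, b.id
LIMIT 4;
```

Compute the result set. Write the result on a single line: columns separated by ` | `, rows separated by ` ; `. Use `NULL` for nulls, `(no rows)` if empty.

Pairs (a,b) with same status, a.age_days < b.age_days, a.id < b.id.
status groups: active:{1,3,8,9,10} closed:{5,6} pending:{2,4,7}
Ordered by (a.id, b.id); first 4.

1 | 3 ; 1 | 8 ; 1 | 9 ; 1 | 10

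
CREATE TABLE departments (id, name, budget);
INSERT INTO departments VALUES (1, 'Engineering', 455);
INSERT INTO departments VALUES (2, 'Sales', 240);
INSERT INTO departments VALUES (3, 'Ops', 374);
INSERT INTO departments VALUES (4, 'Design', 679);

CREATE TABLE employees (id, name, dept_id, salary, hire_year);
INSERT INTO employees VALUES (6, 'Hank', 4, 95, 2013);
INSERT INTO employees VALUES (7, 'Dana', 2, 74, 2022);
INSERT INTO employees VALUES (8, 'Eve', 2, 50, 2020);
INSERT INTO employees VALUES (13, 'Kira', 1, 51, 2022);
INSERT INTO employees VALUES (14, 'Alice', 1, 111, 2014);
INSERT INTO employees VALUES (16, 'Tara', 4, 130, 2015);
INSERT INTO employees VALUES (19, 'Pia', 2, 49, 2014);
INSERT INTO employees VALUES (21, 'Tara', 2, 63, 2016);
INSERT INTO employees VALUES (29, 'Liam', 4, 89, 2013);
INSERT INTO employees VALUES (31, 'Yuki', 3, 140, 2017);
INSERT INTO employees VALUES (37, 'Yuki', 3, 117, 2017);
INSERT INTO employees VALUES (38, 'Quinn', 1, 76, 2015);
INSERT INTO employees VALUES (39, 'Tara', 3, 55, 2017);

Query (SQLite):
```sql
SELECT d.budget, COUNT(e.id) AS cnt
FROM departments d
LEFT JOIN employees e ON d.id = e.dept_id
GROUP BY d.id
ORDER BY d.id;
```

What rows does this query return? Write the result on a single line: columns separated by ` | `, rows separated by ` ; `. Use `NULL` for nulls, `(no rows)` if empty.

LEFT JOIN keeps every departments row; unmatched ones get NULL for employees columns.
Group by departments.id and compute COUNT(e.id). COUNT(col) of an all-NULL group is 0.
  1: ids {13, 14, 38} → COUNT(e.id)=3
  2: ids {7, 8, 19, 21} → COUNT(e.id)=4
  3: ids {31, 37, 39} → COUNT(e.id)=3
  4: ids {6, 16, 29} → COUNT(e.id)=3

455 | 3 ; 240 | 4 ; 374 | 3 ; 679 | 3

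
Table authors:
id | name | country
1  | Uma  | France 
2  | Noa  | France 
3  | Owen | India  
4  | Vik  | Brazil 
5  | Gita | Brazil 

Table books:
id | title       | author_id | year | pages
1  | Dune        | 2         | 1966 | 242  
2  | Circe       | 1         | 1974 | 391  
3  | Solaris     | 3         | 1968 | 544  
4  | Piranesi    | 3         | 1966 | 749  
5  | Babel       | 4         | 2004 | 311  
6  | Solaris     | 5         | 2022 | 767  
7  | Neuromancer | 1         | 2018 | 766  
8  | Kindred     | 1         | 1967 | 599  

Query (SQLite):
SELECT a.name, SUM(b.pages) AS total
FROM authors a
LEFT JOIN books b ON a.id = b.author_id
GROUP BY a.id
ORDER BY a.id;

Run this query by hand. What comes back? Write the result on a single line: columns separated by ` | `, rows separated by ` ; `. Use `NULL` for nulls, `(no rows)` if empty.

LEFT JOIN keeps every authors row; unmatched ones get NULL for books columns.
Group by authors.id and compute SUM(b.pages). SUM over an all-NULL group is NULL.
  1: ids {2, 7, 8} → SUM(b.pages)=1756
  2: ids {1} → SUM(b.pages)=242
  3: ids {3, 4} → SUM(b.pages)=1293
  4: ids {5} → SUM(b.pages)=311
  5: ids {6} → SUM(b.pages)=767

Uma | 1756 ; Noa | 242 ; Owen | 1293 ; Vik | 311 ; Gita | 767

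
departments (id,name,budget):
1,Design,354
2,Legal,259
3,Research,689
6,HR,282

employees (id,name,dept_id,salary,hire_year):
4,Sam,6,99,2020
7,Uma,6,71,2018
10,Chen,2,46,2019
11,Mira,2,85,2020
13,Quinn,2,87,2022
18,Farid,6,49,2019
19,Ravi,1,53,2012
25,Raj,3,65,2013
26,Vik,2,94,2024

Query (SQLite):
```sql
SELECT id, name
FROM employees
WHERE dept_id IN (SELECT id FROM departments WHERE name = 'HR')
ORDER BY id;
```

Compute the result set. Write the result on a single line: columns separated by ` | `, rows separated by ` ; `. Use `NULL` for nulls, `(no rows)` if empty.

Inner query: departments.id where name = 'HR'.
Outer: keep employees rows whose dept_id is in that set.
Inner query → {6}

4 | Sam ; 7 | Uma ; 18 | Farid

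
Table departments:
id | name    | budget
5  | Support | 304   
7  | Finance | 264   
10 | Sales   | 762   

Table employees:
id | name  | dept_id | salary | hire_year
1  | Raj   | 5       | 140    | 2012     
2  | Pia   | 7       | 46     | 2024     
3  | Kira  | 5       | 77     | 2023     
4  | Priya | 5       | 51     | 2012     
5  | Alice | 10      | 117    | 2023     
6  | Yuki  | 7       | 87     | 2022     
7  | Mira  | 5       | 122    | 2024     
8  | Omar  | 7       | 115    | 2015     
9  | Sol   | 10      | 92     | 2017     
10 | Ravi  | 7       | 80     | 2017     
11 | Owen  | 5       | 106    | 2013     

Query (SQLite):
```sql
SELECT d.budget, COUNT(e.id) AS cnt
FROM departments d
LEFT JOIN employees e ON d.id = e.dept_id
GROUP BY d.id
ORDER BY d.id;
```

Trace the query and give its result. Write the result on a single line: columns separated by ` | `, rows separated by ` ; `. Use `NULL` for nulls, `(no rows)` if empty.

304 | 5 ; 264 | 4 ; 762 | 2

LEFT JOIN keeps every departments row; unmatched ones get NULL for employees columns.
Group by departments.id and compute COUNT(e.id). COUNT(col) of an all-NULL group is 0.
  5: ids {1, 3, 4, 7, 11} → COUNT(e.id)=5
  7: ids {2, 6, 8, 10} → COUNT(e.id)=4
  10: ids {5, 9} → COUNT(e.id)=2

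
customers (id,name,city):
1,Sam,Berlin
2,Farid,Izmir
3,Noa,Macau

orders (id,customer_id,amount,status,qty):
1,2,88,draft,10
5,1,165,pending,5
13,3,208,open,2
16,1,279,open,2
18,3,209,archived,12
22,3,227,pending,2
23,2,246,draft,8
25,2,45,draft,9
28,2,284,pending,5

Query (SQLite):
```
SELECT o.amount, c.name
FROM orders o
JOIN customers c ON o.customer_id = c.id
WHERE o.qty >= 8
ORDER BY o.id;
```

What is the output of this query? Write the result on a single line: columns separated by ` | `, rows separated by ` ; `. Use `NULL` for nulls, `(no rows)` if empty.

88 | Farid ; 209 | Noa ; 246 | Farid ; 45 | Farid

Each orders row matches the customers row where customer_id = customers.id.
Then keep rows with o.qty >= 8.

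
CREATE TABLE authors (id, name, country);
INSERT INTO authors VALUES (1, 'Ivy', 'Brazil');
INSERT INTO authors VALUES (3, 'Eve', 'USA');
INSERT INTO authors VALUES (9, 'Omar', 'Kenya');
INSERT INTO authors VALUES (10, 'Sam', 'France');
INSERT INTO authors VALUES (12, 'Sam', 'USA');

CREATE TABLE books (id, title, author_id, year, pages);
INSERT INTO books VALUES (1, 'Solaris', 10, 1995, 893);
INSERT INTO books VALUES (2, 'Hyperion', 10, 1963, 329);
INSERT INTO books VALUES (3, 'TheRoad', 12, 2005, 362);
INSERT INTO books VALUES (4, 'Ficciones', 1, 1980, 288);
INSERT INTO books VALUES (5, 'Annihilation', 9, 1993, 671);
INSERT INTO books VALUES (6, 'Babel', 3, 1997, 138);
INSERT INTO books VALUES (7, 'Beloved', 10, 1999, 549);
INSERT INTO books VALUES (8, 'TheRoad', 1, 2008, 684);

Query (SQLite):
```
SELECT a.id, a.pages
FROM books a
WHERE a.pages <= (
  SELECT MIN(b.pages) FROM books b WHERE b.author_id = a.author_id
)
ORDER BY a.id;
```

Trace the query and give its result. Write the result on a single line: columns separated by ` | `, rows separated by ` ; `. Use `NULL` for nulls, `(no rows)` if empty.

For each books row a, compute MIN(pages) over rows sharing a.author_id.
Keep row a if a.pages <= that per-group MIN.
  author_id=1: MIN(pages) = 288
  author_id=3: MIN(pages) = 138
  author_id=9: MIN(pages) = 671
  author_id=10: MIN(pages) = 329
  author_id=12: MIN(pages) = 362

2 | 329 ; 3 | 362 ; 4 | 288 ; 5 | 671 ; 6 | 138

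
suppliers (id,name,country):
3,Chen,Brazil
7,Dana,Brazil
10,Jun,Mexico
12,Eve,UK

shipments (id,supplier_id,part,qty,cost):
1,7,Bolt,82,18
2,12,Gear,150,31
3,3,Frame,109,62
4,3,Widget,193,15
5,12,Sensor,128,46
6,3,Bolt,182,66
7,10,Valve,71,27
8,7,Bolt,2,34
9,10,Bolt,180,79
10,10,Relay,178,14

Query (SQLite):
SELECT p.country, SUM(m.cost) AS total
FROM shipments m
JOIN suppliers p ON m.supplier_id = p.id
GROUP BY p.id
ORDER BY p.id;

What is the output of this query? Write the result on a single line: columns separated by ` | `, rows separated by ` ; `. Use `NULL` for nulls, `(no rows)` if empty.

Join each shipments row to its suppliers via supplier_id.
Group joined rows by suppliers.id; compute SUM(m.cost) per group.
  3: ids {3, 4, 6} → SUM(m.cost)=143
  7: ids {1, 8} → SUM(m.cost)=52
  10: ids {7, 9, 10} → SUM(m.cost)=120
  12: ids {2, 5} → SUM(m.cost)=77

Brazil | 143 ; Brazil | 52 ; Mexico | 120 ; UK | 77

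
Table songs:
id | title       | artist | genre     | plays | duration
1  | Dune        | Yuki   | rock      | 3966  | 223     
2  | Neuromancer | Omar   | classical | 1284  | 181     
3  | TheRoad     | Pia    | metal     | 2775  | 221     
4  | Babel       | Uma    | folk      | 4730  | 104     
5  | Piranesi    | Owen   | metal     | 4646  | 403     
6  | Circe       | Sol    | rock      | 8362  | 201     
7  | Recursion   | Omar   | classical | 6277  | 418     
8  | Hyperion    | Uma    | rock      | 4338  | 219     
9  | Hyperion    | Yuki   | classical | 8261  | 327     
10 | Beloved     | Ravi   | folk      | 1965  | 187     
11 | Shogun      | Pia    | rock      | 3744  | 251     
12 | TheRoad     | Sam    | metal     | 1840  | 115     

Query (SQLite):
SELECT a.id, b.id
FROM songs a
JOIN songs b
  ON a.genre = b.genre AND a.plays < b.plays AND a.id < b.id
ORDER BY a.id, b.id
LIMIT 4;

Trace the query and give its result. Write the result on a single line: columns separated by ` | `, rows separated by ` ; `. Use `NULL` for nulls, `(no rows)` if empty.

1 | 6 ; 1 | 8 ; 2 | 7 ; 2 | 9

Pairs (a,b) with same genre, a.plays < b.plays, a.id < b.id.
genre groups: classical:{2,7,9} folk:{4,10} metal:{3,5,12} rock:{1,6,8,11}
Ordered by (a.id, b.id); first 4.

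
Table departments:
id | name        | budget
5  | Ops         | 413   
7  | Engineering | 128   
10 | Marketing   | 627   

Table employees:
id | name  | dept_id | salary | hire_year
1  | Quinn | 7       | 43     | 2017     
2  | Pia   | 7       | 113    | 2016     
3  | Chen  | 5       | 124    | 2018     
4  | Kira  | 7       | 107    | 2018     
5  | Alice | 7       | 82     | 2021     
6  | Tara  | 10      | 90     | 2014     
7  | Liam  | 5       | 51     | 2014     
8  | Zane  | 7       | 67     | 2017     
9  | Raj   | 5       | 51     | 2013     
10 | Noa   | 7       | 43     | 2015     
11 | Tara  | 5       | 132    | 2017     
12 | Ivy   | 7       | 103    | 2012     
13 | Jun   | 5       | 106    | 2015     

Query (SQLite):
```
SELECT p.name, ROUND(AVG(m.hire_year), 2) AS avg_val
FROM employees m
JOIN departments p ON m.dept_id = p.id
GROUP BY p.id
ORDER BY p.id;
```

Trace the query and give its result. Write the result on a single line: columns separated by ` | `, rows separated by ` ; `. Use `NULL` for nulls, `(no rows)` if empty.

Ops | 2015.4 ; Engineering | 2016.57 ; Marketing | 2014

Join each employees row to its departments via dept_id.
Group joined rows by departments.id; compute ROUND(AVG(m.hire_year), 2) per group.
  5: ids {3, 7, 9, 11, 13} → ROUND(AVG(m.hire_year), 2)=2015.4
  7: ids {1, 2, 4, 5, 8, 10, 12} → ROUND(AVG(m.hire_year), 2)=2016.57
  10: ids {6} → ROUND(AVG(m.hire_year), 2)=2014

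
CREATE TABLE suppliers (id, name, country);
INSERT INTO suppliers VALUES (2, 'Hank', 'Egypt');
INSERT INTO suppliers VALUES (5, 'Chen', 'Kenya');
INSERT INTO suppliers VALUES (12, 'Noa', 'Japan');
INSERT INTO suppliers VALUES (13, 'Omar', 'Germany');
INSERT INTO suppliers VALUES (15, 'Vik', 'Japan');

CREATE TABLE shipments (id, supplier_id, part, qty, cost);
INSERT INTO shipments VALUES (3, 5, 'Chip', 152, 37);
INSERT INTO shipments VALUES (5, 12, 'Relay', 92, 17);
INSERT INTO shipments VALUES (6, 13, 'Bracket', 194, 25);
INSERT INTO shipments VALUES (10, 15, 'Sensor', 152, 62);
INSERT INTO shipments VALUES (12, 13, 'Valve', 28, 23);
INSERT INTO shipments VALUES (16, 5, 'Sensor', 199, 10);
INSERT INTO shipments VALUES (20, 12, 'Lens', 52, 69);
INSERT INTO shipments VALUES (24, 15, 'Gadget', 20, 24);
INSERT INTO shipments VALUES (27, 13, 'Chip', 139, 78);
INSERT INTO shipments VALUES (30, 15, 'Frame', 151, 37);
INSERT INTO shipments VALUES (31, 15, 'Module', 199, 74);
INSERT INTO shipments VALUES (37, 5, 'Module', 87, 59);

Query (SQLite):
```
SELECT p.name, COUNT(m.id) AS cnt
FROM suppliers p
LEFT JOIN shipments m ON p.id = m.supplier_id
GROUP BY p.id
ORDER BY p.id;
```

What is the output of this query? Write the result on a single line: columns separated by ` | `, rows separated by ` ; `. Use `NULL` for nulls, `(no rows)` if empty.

LEFT JOIN keeps every suppliers row; unmatched ones get NULL for shipments columns.
Group by suppliers.id and compute COUNT(m.id). COUNT(col) of an all-NULL group is 0.
  2: ids {—} → COUNT(m.id)=0
  5: ids {3, 16, 37} → COUNT(m.id)=3
  12: ids {5, 20} → COUNT(m.id)=2
  13: ids {6, 12, 27} → COUNT(m.id)=3
  15: ids {10, 24, 30, 31} → COUNT(m.id)=4

Hank | 0 ; Chen | 3 ; Noa | 2 ; Omar | 3 ; Vik | 4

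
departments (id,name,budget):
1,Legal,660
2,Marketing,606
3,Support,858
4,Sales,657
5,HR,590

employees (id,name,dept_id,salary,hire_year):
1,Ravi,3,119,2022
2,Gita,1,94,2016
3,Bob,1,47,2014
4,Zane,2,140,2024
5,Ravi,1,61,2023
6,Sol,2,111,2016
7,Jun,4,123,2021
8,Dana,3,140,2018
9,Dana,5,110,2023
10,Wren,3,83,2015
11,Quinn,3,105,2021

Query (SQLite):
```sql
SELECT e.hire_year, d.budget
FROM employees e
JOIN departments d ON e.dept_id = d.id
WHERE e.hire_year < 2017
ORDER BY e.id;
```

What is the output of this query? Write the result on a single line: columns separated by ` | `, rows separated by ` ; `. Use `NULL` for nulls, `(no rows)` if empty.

Each employees row matches the departments row where dept_id = departments.id.
Then keep rows with e.hire_year < 2017.

2016 | 660 ; 2014 | 660 ; 2016 | 606 ; 2015 | 858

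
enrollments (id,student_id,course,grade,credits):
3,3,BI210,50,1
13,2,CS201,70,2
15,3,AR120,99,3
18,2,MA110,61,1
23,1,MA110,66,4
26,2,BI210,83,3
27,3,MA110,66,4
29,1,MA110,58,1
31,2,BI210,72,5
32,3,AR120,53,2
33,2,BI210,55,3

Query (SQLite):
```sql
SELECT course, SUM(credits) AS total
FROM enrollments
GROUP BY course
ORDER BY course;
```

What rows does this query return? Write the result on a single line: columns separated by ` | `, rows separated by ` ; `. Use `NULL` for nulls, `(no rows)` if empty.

Partition enrollments by course; compute SUM(credits) within each group.
  AR120: ids {15, 32} → SUM(credits)=5
  BI210: ids {3, 26, 31, 33} → SUM(credits)=12
  CS201: ids {13} → SUM(credits)=2
  MA110: ids {18, 23, 27, 29} → SUM(credits)=10

AR120 | 5 ; BI210 | 12 ; CS201 | 2 ; MA110 | 10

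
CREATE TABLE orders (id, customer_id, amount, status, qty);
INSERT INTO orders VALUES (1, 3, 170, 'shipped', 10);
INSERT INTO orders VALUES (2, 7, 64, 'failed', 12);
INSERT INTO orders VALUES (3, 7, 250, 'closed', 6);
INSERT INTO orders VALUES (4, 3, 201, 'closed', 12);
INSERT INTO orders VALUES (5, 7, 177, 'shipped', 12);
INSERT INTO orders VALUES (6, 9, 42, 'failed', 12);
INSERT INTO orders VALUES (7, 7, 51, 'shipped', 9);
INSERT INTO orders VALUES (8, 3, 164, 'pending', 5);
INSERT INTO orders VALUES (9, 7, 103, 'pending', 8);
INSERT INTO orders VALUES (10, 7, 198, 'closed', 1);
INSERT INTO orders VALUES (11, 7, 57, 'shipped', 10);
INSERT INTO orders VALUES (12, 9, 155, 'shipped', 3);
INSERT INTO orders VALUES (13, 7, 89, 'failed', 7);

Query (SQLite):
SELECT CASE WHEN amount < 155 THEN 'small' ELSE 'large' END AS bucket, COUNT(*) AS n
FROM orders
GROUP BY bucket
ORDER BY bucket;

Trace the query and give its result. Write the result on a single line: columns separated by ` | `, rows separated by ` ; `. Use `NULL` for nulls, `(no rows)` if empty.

Bucket rows by amount < 155 → 'small' else 'large'; count each bucket.

large | 7 ; small | 6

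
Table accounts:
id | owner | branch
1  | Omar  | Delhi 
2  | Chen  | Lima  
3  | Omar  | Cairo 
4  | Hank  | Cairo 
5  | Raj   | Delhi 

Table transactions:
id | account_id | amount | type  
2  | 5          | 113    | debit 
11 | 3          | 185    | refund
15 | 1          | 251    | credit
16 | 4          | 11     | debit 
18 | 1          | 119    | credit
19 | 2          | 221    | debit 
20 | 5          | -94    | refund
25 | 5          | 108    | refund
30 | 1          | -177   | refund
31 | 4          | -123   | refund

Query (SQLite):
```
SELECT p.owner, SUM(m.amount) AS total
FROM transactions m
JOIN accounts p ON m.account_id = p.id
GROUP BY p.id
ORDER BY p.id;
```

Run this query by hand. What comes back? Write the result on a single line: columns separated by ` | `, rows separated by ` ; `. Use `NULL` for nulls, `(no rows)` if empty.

Omar | 193 ; Chen | 221 ; Omar | 185 ; Hank | -112 ; Raj | 127

Join each transactions row to its accounts via account_id.
Group joined rows by accounts.id; compute SUM(m.amount) per group.
  1: ids {15, 18, 30} → SUM(m.amount)=193
  2: ids {19} → SUM(m.amount)=221
  3: ids {11} → SUM(m.amount)=185
  4: ids {16, 31} → SUM(m.amount)=-112
  5: ids {2, 20, 25} → SUM(m.amount)=127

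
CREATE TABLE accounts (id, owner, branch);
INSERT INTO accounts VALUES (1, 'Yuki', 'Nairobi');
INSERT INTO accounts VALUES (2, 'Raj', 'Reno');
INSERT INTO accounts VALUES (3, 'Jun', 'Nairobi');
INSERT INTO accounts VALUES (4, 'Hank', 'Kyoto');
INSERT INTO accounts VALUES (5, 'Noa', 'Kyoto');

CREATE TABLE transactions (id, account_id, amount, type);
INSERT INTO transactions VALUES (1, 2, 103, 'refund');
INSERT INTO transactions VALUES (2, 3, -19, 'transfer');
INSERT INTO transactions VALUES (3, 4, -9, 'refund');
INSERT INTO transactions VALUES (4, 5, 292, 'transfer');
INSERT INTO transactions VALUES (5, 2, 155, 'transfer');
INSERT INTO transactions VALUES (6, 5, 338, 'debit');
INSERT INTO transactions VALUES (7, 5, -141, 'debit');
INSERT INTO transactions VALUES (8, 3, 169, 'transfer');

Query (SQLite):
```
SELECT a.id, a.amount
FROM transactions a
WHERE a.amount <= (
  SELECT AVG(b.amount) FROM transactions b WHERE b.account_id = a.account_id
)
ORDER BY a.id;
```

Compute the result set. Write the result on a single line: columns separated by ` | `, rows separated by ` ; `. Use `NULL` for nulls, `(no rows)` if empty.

For each transactions row a, compute AVG(amount) over rows sharing a.account_id.
Keep row a if a.amount <= that per-group AVG.
  account_id=2: AVG(amount) = 129.0
  account_id=3: AVG(amount) = 75.0
  account_id=4: AVG(amount) = -9.0
  account_id=5: AVG(amount) = 163.0

1 | 103 ; 2 | -19 ; 3 | -9 ; 7 | -141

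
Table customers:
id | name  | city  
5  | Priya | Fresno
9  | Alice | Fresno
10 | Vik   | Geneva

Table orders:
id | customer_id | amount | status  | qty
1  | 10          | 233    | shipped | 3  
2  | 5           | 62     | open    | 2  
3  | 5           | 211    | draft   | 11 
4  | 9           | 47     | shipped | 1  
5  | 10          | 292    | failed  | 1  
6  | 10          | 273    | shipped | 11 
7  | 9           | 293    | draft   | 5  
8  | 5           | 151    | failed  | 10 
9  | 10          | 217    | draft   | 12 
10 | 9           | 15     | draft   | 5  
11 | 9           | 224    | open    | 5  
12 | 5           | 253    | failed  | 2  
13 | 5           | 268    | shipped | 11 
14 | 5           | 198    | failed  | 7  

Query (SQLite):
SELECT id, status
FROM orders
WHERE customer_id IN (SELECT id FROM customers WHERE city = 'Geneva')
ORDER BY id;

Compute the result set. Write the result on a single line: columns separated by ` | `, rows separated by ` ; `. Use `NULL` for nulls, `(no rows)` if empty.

1 | shipped ; 5 | failed ; 6 | shipped ; 9 | draft

Inner query: customers.id where city = 'Geneva'.
Outer: keep orders rows whose customer_id is in that set.
Inner query → {10}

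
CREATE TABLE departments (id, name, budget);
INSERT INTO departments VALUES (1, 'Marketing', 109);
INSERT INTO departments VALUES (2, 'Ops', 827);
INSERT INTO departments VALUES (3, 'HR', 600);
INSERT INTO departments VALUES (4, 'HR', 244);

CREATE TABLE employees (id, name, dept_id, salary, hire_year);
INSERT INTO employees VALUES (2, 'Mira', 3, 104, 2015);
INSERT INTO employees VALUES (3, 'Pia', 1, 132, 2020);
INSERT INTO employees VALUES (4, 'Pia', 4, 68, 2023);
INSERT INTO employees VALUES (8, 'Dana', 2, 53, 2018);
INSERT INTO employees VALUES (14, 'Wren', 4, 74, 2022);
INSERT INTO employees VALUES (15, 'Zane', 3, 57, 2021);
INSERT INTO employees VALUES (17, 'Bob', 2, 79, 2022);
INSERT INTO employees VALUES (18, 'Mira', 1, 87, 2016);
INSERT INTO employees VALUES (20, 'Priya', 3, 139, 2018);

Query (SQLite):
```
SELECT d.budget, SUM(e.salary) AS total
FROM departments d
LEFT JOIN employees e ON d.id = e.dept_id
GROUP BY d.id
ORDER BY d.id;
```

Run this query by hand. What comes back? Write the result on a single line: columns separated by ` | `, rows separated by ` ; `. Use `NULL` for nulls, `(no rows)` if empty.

109 | 219 ; 827 | 132 ; 600 | 300 ; 244 | 142

LEFT JOIN keeps every departments row; unmatched ones get NULL for employees columns.
Group by departments.id and compute SUM(e.salary). SUM over an all-NULL group is NULL.
  1: ids {3, 18} → SUM(e.salary)=219
  2: ids {8, 17} → SUM(e.salary)=132
  3: ids {2, 15, 20} → SUM(e.salary)=300
  4: ids {4, 14} → SUM(e.salary)=142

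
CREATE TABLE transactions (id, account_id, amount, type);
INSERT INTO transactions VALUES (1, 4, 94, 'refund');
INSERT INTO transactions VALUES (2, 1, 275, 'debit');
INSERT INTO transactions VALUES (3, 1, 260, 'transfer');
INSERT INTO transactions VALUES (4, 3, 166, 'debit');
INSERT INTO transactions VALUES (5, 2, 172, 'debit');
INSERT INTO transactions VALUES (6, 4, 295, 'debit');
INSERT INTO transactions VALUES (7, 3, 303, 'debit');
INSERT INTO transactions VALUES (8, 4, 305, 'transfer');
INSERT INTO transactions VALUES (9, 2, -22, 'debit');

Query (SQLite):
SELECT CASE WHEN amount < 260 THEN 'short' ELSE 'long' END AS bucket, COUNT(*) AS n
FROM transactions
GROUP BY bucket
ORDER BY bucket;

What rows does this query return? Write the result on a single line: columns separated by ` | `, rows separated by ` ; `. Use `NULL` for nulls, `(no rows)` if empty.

long | 5 ; short | 4

Bucket rows by amount < 260 → 'short' else 'long'; count each bucket.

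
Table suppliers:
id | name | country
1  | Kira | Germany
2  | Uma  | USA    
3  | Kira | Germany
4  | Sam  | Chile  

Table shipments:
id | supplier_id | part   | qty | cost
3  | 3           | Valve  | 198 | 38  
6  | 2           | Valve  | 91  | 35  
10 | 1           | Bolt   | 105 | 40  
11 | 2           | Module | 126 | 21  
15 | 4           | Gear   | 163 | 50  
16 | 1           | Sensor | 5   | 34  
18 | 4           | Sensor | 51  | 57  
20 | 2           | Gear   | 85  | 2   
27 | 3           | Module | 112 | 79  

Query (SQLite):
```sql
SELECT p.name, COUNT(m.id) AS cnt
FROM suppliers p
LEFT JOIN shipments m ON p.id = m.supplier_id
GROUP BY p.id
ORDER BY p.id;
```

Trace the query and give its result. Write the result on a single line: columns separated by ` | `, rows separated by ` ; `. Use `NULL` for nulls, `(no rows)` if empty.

LEFT JOIN keeps every suppliers row; unmatched ones get NULL for shipments columns.
Group by suppliers.id and compute COUNT(m.id). COUNT(col) of an all-NULL group is 0.
  1: ids {10, 16} → COUNT(m.id)=2
  2: ids {6, 11, 20} → COUNT(m.id)=3
  3: ids {3, 27} → COUNT(m.id)=2
  4: ids {15, 18} → COUNT(m.id)=2

Kira | 2 ; Uma | 3 ; Kira | 2 ; Sam | 2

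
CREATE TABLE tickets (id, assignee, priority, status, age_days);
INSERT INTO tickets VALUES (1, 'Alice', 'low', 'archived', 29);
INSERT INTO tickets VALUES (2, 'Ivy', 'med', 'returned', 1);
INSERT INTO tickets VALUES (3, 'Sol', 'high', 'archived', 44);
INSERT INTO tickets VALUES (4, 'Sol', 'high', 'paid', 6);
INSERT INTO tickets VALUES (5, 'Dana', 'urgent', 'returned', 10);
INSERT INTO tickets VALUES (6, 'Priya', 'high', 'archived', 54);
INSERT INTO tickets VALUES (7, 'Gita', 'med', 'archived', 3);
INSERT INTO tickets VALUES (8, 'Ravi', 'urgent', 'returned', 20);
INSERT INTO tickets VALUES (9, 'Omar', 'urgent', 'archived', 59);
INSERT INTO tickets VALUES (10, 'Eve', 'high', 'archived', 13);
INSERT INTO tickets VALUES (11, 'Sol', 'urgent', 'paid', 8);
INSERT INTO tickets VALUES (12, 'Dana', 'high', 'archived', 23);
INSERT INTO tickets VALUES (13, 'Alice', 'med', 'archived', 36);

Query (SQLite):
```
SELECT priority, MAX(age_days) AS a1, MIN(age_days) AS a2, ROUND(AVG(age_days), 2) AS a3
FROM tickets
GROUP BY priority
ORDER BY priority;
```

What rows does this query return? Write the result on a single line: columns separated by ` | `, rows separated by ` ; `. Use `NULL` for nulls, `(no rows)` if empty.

high | 54 | 6 | 28 ; low | 29 | 29 | 29 ; med | 36 | 1 | 13.33 ; urgent | 59 | 8 | 24.25

Group tickets by priority.
Per group compute: MAX(age_days), MIN(age_days), ROUND(AVG(age_days), 2).
  high: ids {3, 4, 6, 10, 12} → MAX(age_days)=54, MIN(age_days)=6, ROUND(AVG(age_days), 2)=28
  low: ids {1} → MAX(age_days)=29, MIN(age_days)=29, ROUND(AVG(age_days), 2)=29
  med: ids {2, 7, 13} → MAX(age_days)=36, MIN(age_days)=1, ROUND(AVG(age_days), 2)=13.33
  urgent: ids {5, 8, 9, 11} → MAX(age_days)=59, MIN(age_days)=8, ROUND(AVG(age_days), 2)=24.25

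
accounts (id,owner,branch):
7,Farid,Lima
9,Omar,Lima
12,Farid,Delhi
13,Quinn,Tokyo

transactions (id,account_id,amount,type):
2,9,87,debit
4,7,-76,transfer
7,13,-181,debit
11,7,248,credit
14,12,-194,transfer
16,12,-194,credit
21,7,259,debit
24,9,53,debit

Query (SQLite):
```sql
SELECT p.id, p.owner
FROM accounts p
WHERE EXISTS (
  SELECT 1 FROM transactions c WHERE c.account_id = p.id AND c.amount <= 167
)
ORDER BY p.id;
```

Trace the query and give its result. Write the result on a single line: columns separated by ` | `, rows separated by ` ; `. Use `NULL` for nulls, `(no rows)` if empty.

7 | Farid ; 9 | Omar ; 12 | Farid ; 13 | Quinn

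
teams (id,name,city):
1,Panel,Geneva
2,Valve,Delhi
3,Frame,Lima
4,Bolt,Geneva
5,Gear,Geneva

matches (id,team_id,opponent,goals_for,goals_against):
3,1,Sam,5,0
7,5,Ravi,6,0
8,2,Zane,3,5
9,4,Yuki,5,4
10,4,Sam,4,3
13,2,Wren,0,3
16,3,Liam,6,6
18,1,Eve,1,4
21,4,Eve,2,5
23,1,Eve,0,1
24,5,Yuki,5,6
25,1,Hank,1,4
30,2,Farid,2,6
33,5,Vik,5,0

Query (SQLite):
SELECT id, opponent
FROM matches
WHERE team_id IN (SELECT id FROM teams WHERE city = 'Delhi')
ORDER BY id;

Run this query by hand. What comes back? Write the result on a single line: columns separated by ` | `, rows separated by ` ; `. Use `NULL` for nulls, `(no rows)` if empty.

8 | Zane ; 13 | Wren ; 30 | Farid

Inner query: teams.id where city = 'Delhi'.
Outer: keep matches rows whose team_id is in that set.
Inner query → {2}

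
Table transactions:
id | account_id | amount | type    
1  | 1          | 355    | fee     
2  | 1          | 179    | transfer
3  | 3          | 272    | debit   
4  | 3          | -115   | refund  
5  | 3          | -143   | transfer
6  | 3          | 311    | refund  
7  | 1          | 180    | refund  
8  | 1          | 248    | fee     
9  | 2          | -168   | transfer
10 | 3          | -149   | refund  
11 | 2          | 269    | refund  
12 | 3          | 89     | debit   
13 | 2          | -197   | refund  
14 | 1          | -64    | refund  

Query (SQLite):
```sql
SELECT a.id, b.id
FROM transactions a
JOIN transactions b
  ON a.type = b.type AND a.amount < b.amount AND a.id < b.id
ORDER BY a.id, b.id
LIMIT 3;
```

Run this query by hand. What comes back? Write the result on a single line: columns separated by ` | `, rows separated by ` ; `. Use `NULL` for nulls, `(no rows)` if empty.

4 | 6 ; 4 | 7 ; 4 | 11

Pairs (a,b) with same type, a.amount < b.amount, a.id < b.id.
type groups: debit:{3,12} fee:{1,8} refund:{4,6,7,10,11,13,14} transfer:{2,5,9}
Ordered by (a.id, b.id); first 3.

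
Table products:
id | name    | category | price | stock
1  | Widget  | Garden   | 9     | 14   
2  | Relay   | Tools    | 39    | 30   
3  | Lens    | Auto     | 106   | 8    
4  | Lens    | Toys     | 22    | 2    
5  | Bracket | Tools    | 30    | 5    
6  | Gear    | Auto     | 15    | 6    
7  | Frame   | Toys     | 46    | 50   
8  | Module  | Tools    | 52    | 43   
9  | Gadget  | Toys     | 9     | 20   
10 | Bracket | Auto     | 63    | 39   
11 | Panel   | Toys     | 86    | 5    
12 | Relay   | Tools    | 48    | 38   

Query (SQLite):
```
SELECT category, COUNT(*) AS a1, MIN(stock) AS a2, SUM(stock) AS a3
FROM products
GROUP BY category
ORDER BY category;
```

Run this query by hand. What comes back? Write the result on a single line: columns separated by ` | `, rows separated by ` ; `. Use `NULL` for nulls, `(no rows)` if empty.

Auto | 3 | 6 | 53 ; Garden | 1 | 14 | 14 ; Tools | 4 | 5 | 116 ; Toys | 4 | 2 | 77

Group products by category.
Per group compute: COUNT(*), MIN(stock), SUM(stock).
  Auto: ids {3, 6, 10} → COUNT(*)=3, MIN(stock)=6, SUM(stock)=53
  Garden: ids {1} → COUNT(*)=1, MIN(stock)=14, SUM(stock)=14
  Tools: ids {2, 5, 8, 12} → COUNT(*)=4, MIN(stock)=5, SUM(stock)=116
  Toys: ids {4, 7, 9, 11} → COUNT(*)=4, MIN(stock)=2, SUM(stock)=77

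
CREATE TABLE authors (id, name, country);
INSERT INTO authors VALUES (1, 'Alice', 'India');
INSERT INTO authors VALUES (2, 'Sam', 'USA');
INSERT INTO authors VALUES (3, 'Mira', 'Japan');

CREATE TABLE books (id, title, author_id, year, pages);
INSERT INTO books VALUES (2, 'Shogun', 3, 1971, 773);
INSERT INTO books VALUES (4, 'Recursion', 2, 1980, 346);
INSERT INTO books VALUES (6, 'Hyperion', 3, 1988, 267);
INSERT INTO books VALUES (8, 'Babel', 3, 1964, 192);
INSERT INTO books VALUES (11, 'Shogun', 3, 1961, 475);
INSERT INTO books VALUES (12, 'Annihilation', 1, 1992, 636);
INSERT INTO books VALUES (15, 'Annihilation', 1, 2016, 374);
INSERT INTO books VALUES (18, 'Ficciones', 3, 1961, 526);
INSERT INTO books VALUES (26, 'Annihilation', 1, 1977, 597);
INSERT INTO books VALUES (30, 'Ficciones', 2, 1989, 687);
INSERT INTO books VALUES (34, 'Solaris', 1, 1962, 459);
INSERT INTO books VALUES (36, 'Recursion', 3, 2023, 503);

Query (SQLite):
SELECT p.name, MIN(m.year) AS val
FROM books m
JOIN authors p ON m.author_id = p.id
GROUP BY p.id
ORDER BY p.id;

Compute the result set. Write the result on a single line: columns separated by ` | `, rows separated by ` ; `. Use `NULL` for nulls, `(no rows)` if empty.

Join each books row to its authors via author_id.
Group joined rows by authors.id; compute MIN(m.year) per group.
  1: ids {12, 15, 26, 34} → MIN(m.year)=1962
  2: ids {4, 30} → MIN(m.year)=1980
  3: ids {2, 6, 8, 11, 18, 36} → MIN(m.year)=1961

Alice | 1962 ; Sam | 1980 ; Mira | 1961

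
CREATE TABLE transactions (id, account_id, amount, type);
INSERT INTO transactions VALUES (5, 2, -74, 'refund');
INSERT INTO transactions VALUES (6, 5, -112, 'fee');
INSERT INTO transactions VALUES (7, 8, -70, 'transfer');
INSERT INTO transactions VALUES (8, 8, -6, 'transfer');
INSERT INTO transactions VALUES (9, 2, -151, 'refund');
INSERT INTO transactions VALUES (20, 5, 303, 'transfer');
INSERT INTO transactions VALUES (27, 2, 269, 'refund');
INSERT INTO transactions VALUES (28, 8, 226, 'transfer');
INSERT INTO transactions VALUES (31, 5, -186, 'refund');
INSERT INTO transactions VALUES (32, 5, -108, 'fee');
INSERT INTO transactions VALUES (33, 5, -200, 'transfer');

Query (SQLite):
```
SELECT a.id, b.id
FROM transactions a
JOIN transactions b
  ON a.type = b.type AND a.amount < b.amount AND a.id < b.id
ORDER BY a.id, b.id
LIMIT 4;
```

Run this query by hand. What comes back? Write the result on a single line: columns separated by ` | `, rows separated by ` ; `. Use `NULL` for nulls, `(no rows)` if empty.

5 | 27 ; 6 | 32 ; 7 | 8 ; 7 | 20

Pairs (a,b) with same type, a.amount < b.amount, a.id < b.id.
type groups: fee:{6,32} refund:{5,9,27,31} transfer:{7,8,20,28,33}
Ordered by (a.id, b.id); first 4.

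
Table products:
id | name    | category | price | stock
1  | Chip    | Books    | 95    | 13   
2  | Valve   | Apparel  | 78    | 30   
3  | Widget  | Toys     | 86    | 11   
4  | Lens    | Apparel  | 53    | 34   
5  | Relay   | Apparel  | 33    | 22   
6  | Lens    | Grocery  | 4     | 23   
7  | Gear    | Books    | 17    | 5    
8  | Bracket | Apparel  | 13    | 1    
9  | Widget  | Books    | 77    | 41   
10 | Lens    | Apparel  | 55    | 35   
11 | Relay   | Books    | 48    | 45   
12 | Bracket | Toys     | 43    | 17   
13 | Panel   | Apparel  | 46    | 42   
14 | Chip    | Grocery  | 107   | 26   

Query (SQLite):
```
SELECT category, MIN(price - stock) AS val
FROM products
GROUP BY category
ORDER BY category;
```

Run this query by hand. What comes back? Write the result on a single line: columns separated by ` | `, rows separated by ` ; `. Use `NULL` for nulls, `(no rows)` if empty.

Apparel | 4 ; Books | 3 ; Grocery | -19 ; Toys | 26

For each row compute price - stock.
Group by category; take MIN of the expression per group.
  Apparel: ids {2, 4, 5, 8, 10, 13} → MIN(price - stock)=4
  Books: ids {1, 7, 9, 11} → MIN(price - stock)=3
  Grocery: ids {6, 14} → MIN(price - stock)=-19
  Toys: ids {3, 12} → MIN(price - stock)=26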